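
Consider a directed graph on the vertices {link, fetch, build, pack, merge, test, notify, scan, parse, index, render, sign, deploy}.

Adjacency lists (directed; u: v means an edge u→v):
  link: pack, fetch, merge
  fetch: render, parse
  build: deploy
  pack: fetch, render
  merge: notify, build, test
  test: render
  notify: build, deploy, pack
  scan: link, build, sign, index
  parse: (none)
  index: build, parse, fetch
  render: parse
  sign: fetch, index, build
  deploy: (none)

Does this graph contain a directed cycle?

DFS with white/gray/black marking, starting from pack:
pack gray
  fetch gray
    render gray
      parse gray
      parse black
    render black
    fetch→parse: parse black — skip
  fetch black
  pack→render: render black — skip
pack black
link gray
  link→pack: pack black — skip
  link→fetch: fetch black — skip
  merge gray
    notify gray
      build gray
        deploy gray
        deploy black
      build black
      notify→deploy: deploy black — skip
      notify→pack: pack black — skip
    notify black
    merge→build: build black — skip
    test gray
      test→render: render black — skip
    test black
  merge black
link black
scan gray
  scan→link: link black — skip
  scan→build: build black — skip
  sign gray
    sign→fetch: fetch black — skip
    index gray
      index→build: build black — skip
      index→parse: parse black — skip
      index→fetch: fetch black — skip
    index black
    sign→build: build black — skip
  sign black
  scan→index: index black — skip
scan black
Every edge goes to a white or black vertex — no back edge, so the graph is acyclic.

No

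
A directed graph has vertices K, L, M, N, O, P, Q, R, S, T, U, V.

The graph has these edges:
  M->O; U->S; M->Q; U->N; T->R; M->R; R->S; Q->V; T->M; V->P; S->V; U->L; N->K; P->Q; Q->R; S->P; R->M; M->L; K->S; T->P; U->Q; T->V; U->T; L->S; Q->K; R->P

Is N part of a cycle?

N lies on a cycle iff there is a path from N back to itself.
Exploring from N, it never reaches itself; equivalently, its strongly connected component is a singleton.

No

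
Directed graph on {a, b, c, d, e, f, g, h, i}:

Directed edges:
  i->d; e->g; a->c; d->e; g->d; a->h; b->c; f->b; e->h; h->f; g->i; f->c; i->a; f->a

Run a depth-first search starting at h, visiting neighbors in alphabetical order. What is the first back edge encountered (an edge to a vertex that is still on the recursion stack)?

a->h

DFS from h (visiting neighbors in alphabetical order); mark gray on enter, black on exit:
h gray
  f gray
    a gray
      c gray
      c black
      a→h: h is gray → back edge
First back edge: a → h.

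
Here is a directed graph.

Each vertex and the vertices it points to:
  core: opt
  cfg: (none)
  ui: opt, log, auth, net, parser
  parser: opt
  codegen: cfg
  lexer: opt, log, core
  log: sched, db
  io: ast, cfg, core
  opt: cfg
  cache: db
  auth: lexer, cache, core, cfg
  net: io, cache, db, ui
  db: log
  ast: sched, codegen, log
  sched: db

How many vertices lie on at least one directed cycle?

5

A vertex is on a directed cycle iff it belongs to a strongly connected component of size ≥ 2 (or has a self-loop).
The vertices on cycles are {db, ui, log, net, sched} — 5 in total.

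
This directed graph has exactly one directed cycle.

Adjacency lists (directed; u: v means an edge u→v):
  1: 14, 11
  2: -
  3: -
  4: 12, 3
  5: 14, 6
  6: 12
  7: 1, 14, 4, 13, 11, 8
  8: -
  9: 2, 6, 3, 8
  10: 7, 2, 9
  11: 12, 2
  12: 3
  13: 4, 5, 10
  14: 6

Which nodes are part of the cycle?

7, 10, 13

DFS with gray/black marking from 10:
10 gray
  7 gray
    1 gray
      14 gray
        6 gray
          12 gray
            3 gray
            3 black
          12 black
        6 black
      14 black
      11 gray
        11→12: 12 black — skip
        2 gray
        2 black
      11 black
    1 black
    7→14: 14 black — skip
    4 gray
      4→12: 12 black — skip
      4→3: 3 black — skip
    4 black
    13 gray
      13→4: 4 black — skip
      5 gray
        5→14: 14 black — skip
        5→6: 6 black — skip
      5 black
      13→10: 10 is gray → back edge
Back edge closes the cycle 10 → 7 → 13 → 10; its vertices are {7, 10, 13}.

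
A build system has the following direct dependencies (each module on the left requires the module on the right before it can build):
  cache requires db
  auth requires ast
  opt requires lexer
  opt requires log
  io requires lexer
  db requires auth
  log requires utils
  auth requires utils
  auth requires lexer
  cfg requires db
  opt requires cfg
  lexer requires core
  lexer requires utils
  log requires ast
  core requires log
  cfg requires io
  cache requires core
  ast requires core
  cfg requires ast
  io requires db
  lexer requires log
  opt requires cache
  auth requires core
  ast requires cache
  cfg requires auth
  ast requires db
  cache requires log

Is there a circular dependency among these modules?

DFS with white/gray/black marking, starting from ast:
ast gray
  db gray
    auth gray
      utils gray
      utils black
      auth→ast: ast is gray → back edge
Back edge found, so a cycle exists: ast → db → auth → ast.

Yes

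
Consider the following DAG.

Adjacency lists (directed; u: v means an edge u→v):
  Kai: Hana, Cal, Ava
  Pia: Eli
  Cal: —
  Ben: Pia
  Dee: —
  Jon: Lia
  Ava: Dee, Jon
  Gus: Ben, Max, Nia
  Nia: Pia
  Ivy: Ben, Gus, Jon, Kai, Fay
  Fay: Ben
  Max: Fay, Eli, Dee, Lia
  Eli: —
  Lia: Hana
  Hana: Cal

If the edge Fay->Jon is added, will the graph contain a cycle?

Adding Fay→Jon creates a cycle iff Jon can already reach Fay.
Explore from Jon: no path reaches Fay. The graph stays acyclic.

No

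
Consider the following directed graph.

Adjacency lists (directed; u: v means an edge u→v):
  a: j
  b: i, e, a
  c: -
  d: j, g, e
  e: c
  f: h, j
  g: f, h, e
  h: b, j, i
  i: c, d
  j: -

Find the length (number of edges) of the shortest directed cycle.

For each vertex v, BFS finds the shortest path from v back to v.
The shortest such closed walk is i → d → g → h → i, length 4.

4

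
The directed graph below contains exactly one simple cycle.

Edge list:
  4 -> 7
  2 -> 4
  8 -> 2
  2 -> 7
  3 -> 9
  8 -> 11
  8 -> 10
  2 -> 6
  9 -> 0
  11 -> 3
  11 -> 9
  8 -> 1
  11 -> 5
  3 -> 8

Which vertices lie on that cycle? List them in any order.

3, 8, 11

DFS with gray/black marking from 8:
8 gray
  10 gray
  10 black
  11 gray
    3 gray
      3→8: 8 is gray → back edge
Back edge closes the cycle 8 → 11 → 3 → 8; its vertices are {3, 8, 11}.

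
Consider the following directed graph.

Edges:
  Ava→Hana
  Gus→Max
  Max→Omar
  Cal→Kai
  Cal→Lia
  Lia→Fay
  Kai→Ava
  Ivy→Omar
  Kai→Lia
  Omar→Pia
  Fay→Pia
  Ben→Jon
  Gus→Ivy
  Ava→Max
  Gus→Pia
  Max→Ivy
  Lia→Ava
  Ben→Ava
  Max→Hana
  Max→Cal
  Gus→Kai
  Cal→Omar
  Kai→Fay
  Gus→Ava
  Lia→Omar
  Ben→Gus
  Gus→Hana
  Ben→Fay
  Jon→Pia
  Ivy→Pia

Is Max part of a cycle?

Max is on a cycle iff Max can reach itself via ≥1 edge.
Max → Cal → Lia → Ava → Max — yes.

Yes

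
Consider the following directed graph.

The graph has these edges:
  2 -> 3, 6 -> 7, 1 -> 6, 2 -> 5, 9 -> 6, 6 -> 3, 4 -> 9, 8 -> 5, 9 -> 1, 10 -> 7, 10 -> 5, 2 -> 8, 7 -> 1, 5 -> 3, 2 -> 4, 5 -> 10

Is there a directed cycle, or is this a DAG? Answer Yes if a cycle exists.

Yes

DFS with white/gray/black marking, starting from 4:
4 gray
  9 gray
    1 gray
      6 gray
        7 gray
          7→1: 1 is gray → back edge
Back edge found, so a cycle exists: 1 → 6 → 7 → 1.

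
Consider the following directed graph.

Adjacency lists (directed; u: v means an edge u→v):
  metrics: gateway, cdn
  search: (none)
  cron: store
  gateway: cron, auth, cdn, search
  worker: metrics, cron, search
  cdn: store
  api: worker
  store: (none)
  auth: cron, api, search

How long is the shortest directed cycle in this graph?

5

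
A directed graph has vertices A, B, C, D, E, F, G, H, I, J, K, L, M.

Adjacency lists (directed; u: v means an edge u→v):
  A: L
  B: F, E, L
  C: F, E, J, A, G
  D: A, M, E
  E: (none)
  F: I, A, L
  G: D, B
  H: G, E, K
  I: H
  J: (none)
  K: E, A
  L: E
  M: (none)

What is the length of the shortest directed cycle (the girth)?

5

For each vertex v, BFS finds the shortest path from v back to v.
The shortest such closed walk is F → I → H → G → B → F, length 5.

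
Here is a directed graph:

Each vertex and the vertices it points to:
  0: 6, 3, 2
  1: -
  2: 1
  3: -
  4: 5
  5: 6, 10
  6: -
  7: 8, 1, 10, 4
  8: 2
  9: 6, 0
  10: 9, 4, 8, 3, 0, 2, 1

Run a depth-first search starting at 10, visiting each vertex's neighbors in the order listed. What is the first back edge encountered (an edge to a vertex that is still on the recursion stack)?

5→10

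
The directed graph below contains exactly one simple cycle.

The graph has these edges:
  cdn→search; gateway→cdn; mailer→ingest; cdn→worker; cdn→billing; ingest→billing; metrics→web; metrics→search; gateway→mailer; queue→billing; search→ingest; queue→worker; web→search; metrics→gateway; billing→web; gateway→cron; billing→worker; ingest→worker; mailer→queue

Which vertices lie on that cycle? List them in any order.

DFS with gray/black marking from ingest:
ingest gray
  worker gray
  worker black
  billing gray
    web gray
      search gray
        search→ingest: ingest is gray → back edge
Back edge closes the cycle ingest → billing → web → search → ingest; its vertices are {web, ingest, search, billing}.

web, ingest, search, billing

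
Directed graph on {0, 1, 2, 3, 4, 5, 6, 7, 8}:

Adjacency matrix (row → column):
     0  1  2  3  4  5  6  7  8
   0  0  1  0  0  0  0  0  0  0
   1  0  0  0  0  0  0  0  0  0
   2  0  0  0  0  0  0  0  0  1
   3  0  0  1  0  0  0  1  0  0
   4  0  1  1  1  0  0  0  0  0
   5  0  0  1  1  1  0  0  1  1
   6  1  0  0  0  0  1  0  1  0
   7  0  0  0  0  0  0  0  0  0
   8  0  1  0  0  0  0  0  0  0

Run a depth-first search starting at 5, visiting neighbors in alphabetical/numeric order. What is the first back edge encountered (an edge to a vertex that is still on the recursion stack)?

DFS from 5 (visiting neighbors in alphabetical/numeric order); mark gray on enter, black on exit:
5 gray
  2 gray
    8 gray
      1 gray
      1 black
    8 black
  2 black
  3 gray
    3→2: 2 black — skip
    6 gray
      0 gray
        0→1: 1 black — skip
      0 black
      6→5: 5 is gray → back edge
First back edge: 6 → 5.

6→5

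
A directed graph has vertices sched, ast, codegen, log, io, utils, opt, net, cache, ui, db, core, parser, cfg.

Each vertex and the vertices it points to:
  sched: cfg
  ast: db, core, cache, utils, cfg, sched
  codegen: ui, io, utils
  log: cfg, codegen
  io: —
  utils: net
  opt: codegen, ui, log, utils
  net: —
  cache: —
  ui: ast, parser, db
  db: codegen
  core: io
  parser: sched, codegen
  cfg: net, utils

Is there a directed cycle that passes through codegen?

Yes

codegen is on a cycle iff codegen can reach itself via ≥1 edge.
codegen → ui → parser → codegen — yes.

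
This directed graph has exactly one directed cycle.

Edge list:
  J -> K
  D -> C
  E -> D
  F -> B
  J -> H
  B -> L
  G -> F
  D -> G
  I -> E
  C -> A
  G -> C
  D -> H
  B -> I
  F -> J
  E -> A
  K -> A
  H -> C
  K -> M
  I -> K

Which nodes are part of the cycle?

DFS with gray/black marking from B:
B gray
  I gray
    K gray
      M gray
      M black
      A gray
      A black
    K black
    E gray
      D gray
        G gray
          F gray
            J gray
              J→K: K black — skip
              H gray
                C gray
                  C→A: A black — skip
                C black
              H black
            J black
            F→B: B is gray → back edge
Back edge closes the cycle B → I → E → D → G → F → B; its vertices are {B, D, E, F, G, I}.

B, D, E, F, G, I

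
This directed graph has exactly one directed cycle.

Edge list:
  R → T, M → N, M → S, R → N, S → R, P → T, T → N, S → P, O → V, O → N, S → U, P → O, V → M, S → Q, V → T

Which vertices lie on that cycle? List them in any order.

M, O, P, S, V

DFS with gray/black marking from S:
S gray
  R gray
    T gray
      N gray
      N black
    T black
    R→N: N black — skip
  R black
  Q gray
  Q black
  P gray
    O gray
      O→N: N black — skip
      V gray
        M gray
          M→N: N black — skip
          M→S: S is gray → back edge
Back edge closes the cycle S → P → O → V → M → S; its vertices are {M, O, P, S, V}.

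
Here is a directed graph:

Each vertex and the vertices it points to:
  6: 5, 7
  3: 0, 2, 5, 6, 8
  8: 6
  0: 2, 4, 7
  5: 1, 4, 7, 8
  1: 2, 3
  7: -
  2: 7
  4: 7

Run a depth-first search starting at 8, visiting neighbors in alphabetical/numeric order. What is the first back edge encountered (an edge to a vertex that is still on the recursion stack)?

3→5

DFS from 8 (visiting neighbors in alphabetical/numeric order); mark gray on enter, black on exit:
8 gray
  6 gray
    5 gray
      1 gray
        2 gray
          7 gray
          7 black
        2 black
        3 gray
          0 gray
            0→2: 2 black — skip
            4 gray
              4→7: 7 black — skip
            4 black
            0→7: 7 black — skip
          0 black
          3→2: 2 black — skip
          3→5: 5 is gray → back edge
First back edge: 3 → 5.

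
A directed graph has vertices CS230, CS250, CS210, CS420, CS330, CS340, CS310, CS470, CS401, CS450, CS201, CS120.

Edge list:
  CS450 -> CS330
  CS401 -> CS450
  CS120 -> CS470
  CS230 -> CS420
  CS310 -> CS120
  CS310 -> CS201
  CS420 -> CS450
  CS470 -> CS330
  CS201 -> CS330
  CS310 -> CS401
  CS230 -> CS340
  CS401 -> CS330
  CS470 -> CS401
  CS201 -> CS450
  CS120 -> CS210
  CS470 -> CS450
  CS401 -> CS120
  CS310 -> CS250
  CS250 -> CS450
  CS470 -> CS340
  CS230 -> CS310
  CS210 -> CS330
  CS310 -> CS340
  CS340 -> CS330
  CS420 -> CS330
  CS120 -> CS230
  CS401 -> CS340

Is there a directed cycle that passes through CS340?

No

CS340 lies on a cycle iff there is a path from CS340 back to itself.
Exploring from CS340, it never reaches itself; equivalently, its strongly connected component is a singleton.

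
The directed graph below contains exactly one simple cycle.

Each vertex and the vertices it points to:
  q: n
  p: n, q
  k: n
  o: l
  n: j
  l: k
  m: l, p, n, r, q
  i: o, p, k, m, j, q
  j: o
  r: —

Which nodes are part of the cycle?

j, k, l, n, o

DFS with gray/black marking from o:
o gray
  l gray
    k gray
      n gray
        j gray
          j→o: o is gray → back edge
Back edge closes the cycle o → l → k → n → j → o; its vertices are {j, k, l, n, o}.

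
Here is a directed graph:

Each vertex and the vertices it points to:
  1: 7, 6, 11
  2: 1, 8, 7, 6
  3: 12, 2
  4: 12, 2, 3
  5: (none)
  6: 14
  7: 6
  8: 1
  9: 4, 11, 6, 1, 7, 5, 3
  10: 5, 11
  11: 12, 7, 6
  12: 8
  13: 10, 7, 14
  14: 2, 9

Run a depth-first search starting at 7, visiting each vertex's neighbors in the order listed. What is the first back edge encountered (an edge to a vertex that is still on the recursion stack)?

1->7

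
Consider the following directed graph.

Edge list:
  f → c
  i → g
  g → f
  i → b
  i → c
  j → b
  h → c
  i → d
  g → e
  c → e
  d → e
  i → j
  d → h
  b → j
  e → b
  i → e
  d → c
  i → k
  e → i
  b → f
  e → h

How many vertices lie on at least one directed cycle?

A vertex is on a directed cycle iff it belongs to a strongly connected component of size ≥ 2 (or has a self-loop).
The vertices on cycles are {b, c, d, e, f, g, h, i, j} — 9 in total.

9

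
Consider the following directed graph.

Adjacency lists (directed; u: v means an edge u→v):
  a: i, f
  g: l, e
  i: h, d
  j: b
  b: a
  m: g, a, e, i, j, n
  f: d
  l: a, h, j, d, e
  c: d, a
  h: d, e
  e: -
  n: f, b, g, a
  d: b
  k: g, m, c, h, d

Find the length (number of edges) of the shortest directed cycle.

For each vertex v, BFS finds the shortest path from v back to v.
The shortest such closed walk is i → d → b → a → i, length 4.

4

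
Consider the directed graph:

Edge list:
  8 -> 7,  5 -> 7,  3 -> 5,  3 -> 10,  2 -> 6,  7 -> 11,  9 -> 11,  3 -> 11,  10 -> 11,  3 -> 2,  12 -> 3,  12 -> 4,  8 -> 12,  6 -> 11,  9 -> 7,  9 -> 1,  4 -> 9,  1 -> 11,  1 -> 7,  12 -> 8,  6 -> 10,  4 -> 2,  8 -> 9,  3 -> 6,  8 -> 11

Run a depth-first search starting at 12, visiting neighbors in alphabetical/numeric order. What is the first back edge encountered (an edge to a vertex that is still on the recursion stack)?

8→12

DFS from 12 (visiting neighbors in alphabetical/numeric order); mark gray on enter, black on exit:
12 gray
  3 gray
    2 gray
      6 gray
        10 gray
          11 gray
          11 black
        10 black
        6→11: 11 black — skip
      6 black
    2 black
    5 gray
      7 gray
        7→11: 11 black — skip
      7 black
    5 black
    3→6: 6 black — skip
    3→10: 10 black — skip
    3→11: 11 black — skip
  3 black
  4 gray
    4→2: 2 black — skip
    9 gray
      1 gray
        1→7: 7 black — skip
        1→11: 11 black — skip
      1 black
      9→7: 7 black — skip
      9→11: 11 black — skip
    9 black
  4 black
  8 gray
    8→7: 7 black — skip
    8→9: 9 black — skip
    8→11: 11 black — skip
    8→12: 12 is gray → back edge
First back edge: 8 → 12.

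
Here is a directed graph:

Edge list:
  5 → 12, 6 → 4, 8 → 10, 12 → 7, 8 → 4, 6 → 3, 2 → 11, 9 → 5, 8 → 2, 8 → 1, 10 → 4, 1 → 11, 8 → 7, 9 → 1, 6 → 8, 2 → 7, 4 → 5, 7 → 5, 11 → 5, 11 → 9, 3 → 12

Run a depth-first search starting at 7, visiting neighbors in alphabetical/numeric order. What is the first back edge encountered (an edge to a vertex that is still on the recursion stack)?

12->7

DFS from 7 (visiting neighbors in alphabetical/numeric order); mark gray on enter, black on exit:
7 gray
  5 gray
    12 gray
      12→7: 7 is gray → back edge
First back edge: 12 → 7.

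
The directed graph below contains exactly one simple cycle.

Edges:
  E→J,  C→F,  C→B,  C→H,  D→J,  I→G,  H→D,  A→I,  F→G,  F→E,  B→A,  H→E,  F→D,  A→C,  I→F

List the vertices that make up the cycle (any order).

DFS with gray/black marking from B:
B gray
  A gray
    C gray
      H gray
        E gray
          J gray
          J black
        E black
        D gray
          D→J: J black — skip
        D black
      H black
      C→B: B is gray → back edge
Back edge closes the cycle B → A → C → B; its vertices are {A, B, C}.

A, B, C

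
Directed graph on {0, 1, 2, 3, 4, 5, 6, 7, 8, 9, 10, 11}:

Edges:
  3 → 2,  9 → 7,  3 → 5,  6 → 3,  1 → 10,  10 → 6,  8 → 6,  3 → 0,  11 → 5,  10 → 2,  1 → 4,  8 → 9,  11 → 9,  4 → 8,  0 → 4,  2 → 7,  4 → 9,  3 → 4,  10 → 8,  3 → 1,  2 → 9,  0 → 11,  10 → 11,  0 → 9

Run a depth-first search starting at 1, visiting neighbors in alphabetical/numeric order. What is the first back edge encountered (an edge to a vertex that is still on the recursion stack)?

0→4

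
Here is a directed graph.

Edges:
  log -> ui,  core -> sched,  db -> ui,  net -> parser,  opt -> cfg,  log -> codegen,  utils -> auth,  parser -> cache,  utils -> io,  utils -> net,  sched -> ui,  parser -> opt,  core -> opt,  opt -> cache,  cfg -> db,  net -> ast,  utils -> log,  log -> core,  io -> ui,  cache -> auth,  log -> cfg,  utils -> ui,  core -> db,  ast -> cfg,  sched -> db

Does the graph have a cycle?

No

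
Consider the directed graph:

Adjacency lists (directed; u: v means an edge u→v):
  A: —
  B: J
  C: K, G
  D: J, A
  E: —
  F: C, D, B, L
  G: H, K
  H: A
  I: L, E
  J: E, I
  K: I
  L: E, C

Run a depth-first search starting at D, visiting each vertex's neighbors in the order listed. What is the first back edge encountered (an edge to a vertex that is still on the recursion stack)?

K->I

DFS from D (visiting each vertex's neighbors in the order listed); mark gray on enter, black on exit:
D gray
  J gray
    E gray
    E black
    I gray
      L gray
        L→E: E black — skip
        C gray
          K gray
            K→I: I is gray → back edge
First back edge: K → I.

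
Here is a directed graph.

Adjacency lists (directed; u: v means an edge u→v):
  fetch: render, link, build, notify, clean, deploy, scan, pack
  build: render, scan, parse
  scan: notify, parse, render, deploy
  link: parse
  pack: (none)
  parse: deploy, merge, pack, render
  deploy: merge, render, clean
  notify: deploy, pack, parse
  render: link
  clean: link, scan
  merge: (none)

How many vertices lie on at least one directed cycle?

7

A vertex is on a directed cycle iff it belongs to a strongly connected component of size ≥ 2 (or has a self-loop).
The vertices on cycles are {link, scan, clean, parse, deploy, notify, render} — 7 in total.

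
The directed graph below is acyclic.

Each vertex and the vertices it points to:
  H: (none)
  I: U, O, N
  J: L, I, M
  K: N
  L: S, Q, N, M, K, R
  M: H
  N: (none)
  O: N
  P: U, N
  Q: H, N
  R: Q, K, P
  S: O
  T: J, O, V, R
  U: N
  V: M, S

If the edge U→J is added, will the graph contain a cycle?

Yes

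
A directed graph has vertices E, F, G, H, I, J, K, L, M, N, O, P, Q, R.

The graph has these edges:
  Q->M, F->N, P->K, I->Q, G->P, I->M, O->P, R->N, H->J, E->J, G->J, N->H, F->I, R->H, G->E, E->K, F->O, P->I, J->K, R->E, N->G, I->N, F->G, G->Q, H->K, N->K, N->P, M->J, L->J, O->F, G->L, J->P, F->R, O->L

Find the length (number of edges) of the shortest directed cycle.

2

For each vertex v, BFS finds the shortest path from v back to v.
The shortest such closed walk is F → O → F, length 2.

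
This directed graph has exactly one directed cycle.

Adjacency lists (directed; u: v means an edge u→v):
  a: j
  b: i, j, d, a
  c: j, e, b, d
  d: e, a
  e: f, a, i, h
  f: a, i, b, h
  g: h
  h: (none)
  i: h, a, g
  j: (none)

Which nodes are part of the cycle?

b, d, e, f

DFS with gray/black marking from d:
d gray
  e gray
    f gray
      a gray
        j gray
        j black
      a black
      i gray
        h gray
        h black
        i→a: a black — skip
        g gray
          g→h: h black — skip
        g black
      i black
      b gray
        b→i: i black — skip
        b→j: j black — skip
        b→d: d is gray → back edge
Back edge closes the cycle d → e → f → b → d; its vertices are {b, d, e, f}.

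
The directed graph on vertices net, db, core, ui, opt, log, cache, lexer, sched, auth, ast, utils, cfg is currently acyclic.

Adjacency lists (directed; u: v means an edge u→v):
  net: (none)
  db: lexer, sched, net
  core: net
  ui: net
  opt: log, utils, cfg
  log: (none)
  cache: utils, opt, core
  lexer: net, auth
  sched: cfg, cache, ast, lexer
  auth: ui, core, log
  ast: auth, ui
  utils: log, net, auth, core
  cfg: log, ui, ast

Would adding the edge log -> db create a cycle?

Adding log→db creates a cycle iff db can already reach log.
Path from db: db → sched → cfg → log.
So db → … → log → db is a cycle.

Yes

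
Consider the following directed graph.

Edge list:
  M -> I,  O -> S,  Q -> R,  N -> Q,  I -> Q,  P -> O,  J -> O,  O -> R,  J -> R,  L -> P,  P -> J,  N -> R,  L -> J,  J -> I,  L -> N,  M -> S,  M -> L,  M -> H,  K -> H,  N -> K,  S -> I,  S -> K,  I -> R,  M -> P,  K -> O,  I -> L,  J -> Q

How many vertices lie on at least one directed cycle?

8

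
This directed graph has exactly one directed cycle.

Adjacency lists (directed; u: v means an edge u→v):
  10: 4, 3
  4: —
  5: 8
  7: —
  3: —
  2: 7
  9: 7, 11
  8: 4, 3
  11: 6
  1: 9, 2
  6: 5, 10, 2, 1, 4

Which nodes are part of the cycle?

DFS with gray/black marking from 6:
6 gray
  5 gray
    8 gray
      4 gray
      4 black
      3 gray
      3 black
    8 black
  5 black
  10 gray
    10→4: 4 black — skip
    10→3: 3 black — skip
  10 black
  2 gray
    7 gray
    7 black
  2 black
  1 gray
    9 gray
      9→7: 7 black — skip
      11 gray
        11→6: 6 is gray → back edge
Back edge closes the cycle 6 → 1 → 9 → 11 → 6; its vertices are {1, 6, 9, 11}.

1, 6, 9, 11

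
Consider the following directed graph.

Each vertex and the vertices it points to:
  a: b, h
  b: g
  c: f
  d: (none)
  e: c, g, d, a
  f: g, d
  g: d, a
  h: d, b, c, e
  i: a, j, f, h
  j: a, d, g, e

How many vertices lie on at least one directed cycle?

7

A vertex is on a directed cycle iff it belongs to a strongly connected component of size ≥ 2 (or has a self-loop).
The vertices on cycles are {a, b, c, e, f, g, h} — 7 in total.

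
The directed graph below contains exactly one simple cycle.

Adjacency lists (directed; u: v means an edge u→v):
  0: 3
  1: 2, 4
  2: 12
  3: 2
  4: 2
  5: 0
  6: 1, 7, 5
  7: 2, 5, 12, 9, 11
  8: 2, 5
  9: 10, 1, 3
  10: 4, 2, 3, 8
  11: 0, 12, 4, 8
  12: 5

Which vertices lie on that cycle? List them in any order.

0, 2, 3, 5, 12

DFS with gray/black marking from 12:
12 gray
  5 gray
    0 gray
      3 gray
        2 gray
          2→12: 12 is gray → back edge
Back edge closes the cycle 12 → 5 → 0 → 3 → 2 → 12; its vertices are {0, 2, 3, 5, 12}.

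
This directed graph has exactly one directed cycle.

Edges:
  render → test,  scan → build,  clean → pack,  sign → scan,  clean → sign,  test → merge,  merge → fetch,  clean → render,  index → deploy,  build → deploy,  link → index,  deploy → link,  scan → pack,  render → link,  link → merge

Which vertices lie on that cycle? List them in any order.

link, index, deploy

DFS with gray/black marking from link:
link gray
  merge gray
    fetch gray
    fetch black
  merge black
  index gray
    deploy gray
      deploy→link: link is gray → back edge
Back edge closes the cycle link → index → deploy → link; its vertices are {link, index, deploy}.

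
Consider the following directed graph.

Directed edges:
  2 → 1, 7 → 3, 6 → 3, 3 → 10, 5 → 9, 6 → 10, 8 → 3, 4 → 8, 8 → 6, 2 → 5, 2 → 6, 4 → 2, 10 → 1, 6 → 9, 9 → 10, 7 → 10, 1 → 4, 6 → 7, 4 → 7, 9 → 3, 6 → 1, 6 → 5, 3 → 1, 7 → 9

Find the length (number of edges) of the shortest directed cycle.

3

For each vertex v, BFS finds the shortest path from v back to v.
The shortest such closed walk is 4 → 2 → 1 → 4, length 3.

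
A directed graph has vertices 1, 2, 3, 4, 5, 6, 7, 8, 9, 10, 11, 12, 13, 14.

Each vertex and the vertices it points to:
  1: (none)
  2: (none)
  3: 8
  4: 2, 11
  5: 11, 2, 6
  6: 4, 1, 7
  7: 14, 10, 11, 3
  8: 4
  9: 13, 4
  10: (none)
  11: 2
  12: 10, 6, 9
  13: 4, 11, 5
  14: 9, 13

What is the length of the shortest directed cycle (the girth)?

5

For each vertex v, BFS finds the shortest path from v back to v.
The shortest such closed walk is 6 → 7 → 14 → 13 → 5 → 6, length 5.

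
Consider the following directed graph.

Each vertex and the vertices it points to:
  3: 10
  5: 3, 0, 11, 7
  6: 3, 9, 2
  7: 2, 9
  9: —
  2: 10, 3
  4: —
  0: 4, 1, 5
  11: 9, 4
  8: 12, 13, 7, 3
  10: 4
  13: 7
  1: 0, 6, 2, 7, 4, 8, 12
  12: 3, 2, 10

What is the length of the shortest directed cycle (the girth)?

2

For each vertex v, BFS finds the shortest path from v back to v.
The shortest such closed walk is 0 → 5 → 0, length 2.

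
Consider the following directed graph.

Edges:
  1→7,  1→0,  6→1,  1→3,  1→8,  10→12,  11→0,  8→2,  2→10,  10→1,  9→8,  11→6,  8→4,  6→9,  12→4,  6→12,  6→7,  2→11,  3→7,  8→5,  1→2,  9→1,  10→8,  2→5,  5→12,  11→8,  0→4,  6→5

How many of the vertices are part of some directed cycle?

7

A vertex is on a directed cycle iff it belongs to a strongly connected component of size ≥ 2 (or has a self-loop).
The vertices on cycles are {1, 2, 6, 8, 9, 10, 11} — 7 in total.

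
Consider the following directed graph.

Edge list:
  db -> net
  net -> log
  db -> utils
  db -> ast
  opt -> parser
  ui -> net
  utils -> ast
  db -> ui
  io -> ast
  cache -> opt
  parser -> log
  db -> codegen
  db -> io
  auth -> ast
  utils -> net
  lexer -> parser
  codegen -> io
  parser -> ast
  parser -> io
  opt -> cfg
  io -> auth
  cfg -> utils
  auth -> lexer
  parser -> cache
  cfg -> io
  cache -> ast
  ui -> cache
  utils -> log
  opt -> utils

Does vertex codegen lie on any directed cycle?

No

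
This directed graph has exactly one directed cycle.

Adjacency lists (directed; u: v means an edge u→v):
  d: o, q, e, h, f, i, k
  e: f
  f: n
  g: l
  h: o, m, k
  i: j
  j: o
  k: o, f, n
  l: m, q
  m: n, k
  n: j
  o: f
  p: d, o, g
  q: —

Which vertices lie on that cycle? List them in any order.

f, j, n, o

DFS with gray/black marking from o:
o gray
  f gray
    n gray
      j gray
        j→o: o is gray → back edge
Back edge closes the cycle o → f → n → j → o; its vertices are {f, j, n, o}.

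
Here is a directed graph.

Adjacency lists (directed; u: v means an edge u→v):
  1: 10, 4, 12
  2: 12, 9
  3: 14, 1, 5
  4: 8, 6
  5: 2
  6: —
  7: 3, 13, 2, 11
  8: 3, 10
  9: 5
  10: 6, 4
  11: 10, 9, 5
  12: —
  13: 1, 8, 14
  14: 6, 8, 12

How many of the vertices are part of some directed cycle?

A vertex is on a directed cycle iff it belongs to a strongly connected component of size ≥ 2 (or has a self-loop).
The vertices on cycles are {1, 2, 3, 4, 5, 8, 9, 10, 14} — 9 in total.

9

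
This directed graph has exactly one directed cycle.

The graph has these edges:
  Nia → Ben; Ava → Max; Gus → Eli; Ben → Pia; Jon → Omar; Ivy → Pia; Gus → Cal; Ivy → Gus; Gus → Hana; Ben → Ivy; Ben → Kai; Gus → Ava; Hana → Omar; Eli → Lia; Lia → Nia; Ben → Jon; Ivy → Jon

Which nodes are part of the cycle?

DFS with gray/black marking from Ben:
Ben gray
  Kai gray
  Kai black
  Pia gray
  Pia black
  Ivy gray
    Gus gray
      Cal gray
      Cal black
      Ava gray
        Max gray
        Max black
      Ava black
      Eli gray
        Lia gray
          Nia gray
            Nia→Ben: Ben is gray → back edge
Back edge closes the cycle Ben → Ivy → Gus → Eli → Lia → Nia → Ben; its vertices are {Ben, Eli, Gus, Ivy, Lia, Nia}.

Ben, Eli, Gus, Ivy, Lia, Nia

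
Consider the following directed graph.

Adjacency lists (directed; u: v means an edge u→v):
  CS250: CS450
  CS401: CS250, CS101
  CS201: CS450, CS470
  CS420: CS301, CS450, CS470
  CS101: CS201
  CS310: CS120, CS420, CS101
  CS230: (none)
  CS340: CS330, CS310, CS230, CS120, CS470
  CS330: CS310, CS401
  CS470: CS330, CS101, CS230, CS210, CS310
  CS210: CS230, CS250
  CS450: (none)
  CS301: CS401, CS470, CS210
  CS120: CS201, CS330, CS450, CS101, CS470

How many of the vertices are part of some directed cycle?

9

A vertex is on a directed cycle iff it belongs to a strongly connected component of size ≥ 2 (or has a self-loop).
The vertices on cycles are {CS101, CS120, CS201, CS301, CS310, CS330, CS401, CS420, CS470} — 9 in total.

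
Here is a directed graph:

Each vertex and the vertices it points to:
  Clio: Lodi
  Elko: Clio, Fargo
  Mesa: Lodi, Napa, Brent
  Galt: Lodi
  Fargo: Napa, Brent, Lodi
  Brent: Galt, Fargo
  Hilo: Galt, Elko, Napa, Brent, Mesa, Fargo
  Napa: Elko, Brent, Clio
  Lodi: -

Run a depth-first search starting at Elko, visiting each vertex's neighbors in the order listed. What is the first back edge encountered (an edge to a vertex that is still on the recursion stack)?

DFS from Elko (visiting each vertex's neighbors in the order listed); mark gray on enter, black on exit:
Elko gray
  Clio gray
    Lodi gray
    Lodi black
  Clio black
  Fargo gray
    Napa gray
      Napa→Elko: Elko is gray → back edge
First back edge: Napa → Elko.

Napa→Elko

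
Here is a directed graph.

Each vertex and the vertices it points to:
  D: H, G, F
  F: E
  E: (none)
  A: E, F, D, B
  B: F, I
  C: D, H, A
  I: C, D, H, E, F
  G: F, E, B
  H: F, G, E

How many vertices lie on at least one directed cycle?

7

A vertex is on a directed cycle iff it belongs to a strongly connected component of size ≥ 2 (or has a self-loop).
The vertices on cycles are {A, B, C, D, G, H, I} — 7 in total.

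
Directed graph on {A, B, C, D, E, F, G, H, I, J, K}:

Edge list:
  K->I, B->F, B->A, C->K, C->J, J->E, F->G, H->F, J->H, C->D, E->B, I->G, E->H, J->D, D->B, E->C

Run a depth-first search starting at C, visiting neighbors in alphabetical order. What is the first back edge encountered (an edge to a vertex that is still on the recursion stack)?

DFS from C (visiting neighbors in alphabetical order); mark gray on enter, black on exit:
C gray
  D gray
    B gray
      A gray
      A black
      F gray
        G gray
        G black
      F black
    B black
  D black
  J gray
    J→D: D black — skip
    E gray
      E→B: B black — skip
      E→C: C is gray → back edge
First back edge: E → C.

E->C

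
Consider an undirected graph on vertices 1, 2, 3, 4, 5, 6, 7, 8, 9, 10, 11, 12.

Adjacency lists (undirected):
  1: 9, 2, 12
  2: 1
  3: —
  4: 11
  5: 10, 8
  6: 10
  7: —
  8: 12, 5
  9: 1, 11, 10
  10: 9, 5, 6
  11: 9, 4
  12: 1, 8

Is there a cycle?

DFS, tracking each vertex's parent; an edge to a visited non-parent vertex closes a cycle.
Start from 12:
visit 12 (parent –)
  visit 1 (parent 12)
    visit 9 (parent 1)
      9–1: parent, skip
      visit 11 (parent 9)
        11–9: parent, skip
        visit 4 (parent 11)
          4–11: parent, skip
      visit 10 (parent 9)
        10–9: parent, skip
        visit 5 (parent 10)
          5–10: parent, skip
          visit 8 (parent 5)
            8–12: 12 visited and ≠ parent → cycle
Cycle: 12 – 1 – 9 – 10 – 5 – 8 – 12.

Yes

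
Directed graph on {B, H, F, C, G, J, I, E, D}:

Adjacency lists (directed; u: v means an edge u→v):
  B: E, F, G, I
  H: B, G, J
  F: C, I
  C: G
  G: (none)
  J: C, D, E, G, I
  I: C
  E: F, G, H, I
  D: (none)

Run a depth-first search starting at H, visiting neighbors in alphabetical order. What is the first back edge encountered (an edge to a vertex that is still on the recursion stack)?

E->H

DFS from H (visiting neighbors in alphabetical order); mark gray on enter, black on exit:
H gray
  B gray
    E gray
      F gray
        C gray
          G gray
          G black
        C black
        I gray
          I→C: C black — skip
        I black
      F black
      E→G: G black — skip
      E→H: H is gray → back edge
First back edge: E → H.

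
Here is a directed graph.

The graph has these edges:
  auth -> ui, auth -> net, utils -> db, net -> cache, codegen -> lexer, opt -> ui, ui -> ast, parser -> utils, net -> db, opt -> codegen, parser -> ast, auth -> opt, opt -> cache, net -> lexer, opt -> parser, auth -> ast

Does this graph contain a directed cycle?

No

DFS with white/gray/black marking, starting from net:
net gray
  cache gray
  cache black
  db gray
  db black
  lexer gray
  lexer black
net black
utils gray
  utils→db: db black — skip
utils black
ui gray
  ast gray
  ast black
ui black
codegen gray
  codegen→lexer: lexer black — skip
codegen black
parser gray
  parser→utils: utils black — skip
  parser→ast: ast black — skip
parser black
auth gray
  opt gray
    opt→cache: cache black — skip
    opt→ui: ui black — skip
    opt→codegen: codegen black — skip
    opt→parser: parser black — skip
  opt black
  auth→ui: ui black — skip
  auth→ast: ast black — skip
  auth→net: net black — skip
auth black
Every edge goes to a white or black vertex — no back edge, so the graph is acyclic.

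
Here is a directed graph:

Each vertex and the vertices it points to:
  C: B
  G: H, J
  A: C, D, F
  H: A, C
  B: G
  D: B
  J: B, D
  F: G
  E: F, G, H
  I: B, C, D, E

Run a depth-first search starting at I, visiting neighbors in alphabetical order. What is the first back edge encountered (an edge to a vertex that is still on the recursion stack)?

C->B

DFS from I (visiting neighbors in alphabetical order); mark gray on enter, black on exit:
I gray
  B gray
    G gray
      H gray
        A gray
          C gray
            C→B: B is gray → back edge
First back edge: C → B.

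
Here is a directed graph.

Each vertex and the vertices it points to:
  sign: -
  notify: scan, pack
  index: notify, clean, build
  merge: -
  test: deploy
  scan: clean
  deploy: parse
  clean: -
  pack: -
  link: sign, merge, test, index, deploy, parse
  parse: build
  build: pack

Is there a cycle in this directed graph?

No

DFS with white/gray/black marking, starting from sign:
sign gray
sign black
notify gray
  scan gray
    clean gray
    clean black
  scan black
  pack gray
  pack black
notify black
index gray
  index→notify: notify black — skip
  index→clean: clean black — skip
  build gray
    build→pack: pack black — skip
  build black
index black
merge gray
merge black
test gray
  deploy gray
    parse gray
      parse→build: build black — skip
    parse black
  deploy black
test black
link gray
  link→sign: sign black — skip
  link→merge: merge black — skip
  link→test: test black — skip
  link→index: index black — skip
  link→deploy: deploy black — skip
  link→parse: parse black — skip
link black
Every edge goes to a white or black vertex — no back edge, so the graph is acyclic.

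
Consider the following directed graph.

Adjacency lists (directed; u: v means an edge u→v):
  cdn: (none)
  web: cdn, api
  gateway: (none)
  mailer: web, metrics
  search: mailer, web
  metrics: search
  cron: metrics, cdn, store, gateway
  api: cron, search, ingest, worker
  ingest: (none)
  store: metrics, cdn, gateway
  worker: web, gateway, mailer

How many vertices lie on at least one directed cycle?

8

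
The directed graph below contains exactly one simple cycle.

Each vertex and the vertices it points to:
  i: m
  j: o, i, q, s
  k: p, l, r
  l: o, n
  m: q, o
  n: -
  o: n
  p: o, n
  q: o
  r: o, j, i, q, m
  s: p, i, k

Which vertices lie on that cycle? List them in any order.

j, k, r, s

DFS with gray/black marking from r:
r gray
  o gray
    n gray
    n black
  o black
  j gray
    j→o: o black — skip
    i gray
      m gray
        q gray
          q→o: o black — skip
        q black
        m→o: o black — skip
      m black
    i black
    j→q: q black — skip
    s gray
      p gray
        p→o: o black — skip
        p→n: n black — skip
      p black
      s→i: i black — skip
      k gray
        k→p: p black — skip
        l gray
          l→o: o black — skip
          l→n: n black — skip
        l black
        k→r: r is gray → back edge
Back edge closes the cycle r → j → s → k → r; its vertices are {j, k, r, s}.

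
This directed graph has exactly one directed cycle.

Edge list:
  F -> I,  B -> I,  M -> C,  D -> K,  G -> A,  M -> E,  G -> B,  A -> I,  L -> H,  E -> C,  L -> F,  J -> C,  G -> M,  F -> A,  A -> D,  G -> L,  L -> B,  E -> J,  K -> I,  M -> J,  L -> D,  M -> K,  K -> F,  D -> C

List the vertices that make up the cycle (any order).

DFS with gray/black marking from K:
K gray
  F gray
    I gray
    I black
    A gray
      D gray
        D→K: K is gray → back edge
Back edge closes the cycle K → F → A → D → K; its vertices are {A, D, F, K}.

A, D, F, K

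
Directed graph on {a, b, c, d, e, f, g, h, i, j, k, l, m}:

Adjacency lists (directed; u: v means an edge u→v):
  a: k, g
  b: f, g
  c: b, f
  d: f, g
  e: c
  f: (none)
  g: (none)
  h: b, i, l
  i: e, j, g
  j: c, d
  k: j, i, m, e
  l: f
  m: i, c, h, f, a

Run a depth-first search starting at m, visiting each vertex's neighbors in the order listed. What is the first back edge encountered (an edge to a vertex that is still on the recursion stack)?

k->m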